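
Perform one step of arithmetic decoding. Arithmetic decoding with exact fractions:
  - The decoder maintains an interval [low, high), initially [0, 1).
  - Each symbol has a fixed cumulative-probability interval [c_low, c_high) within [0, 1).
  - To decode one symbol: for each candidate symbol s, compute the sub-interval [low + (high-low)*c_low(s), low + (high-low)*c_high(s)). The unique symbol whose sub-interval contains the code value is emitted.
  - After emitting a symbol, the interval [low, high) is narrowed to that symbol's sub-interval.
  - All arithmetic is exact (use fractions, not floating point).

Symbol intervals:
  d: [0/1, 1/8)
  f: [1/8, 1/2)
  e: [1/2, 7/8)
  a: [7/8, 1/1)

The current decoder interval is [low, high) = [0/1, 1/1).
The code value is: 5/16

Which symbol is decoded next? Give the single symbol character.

Interval width = high − low = 1/1 − 0/1 = 1/1
Scaled code = (code − low) / width = (5/16 − 0/1) / 1/1 = 5/16
  d: [0/1, 1/8) 
  f: [1/8, 1/2) ← scaled code falls here ✓
  e: [1/2, 7/8) 
  a: [7/8, 1/1) 

Answer: f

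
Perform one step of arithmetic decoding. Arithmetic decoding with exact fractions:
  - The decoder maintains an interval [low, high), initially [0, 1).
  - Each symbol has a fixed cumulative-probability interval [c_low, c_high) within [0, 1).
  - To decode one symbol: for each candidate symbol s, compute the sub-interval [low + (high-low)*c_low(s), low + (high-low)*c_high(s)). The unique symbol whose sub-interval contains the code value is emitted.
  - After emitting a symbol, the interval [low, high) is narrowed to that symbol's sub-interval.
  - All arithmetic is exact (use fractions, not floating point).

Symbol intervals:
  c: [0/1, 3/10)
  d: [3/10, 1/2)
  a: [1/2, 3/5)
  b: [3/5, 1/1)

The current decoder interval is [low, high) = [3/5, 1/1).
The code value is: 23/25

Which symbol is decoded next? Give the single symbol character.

Answer: b

Derivation:
Interval width = high − low = 1/1 − 3/5 = 2/5
Scaled code = (code − low) / width = (23/25 − 3/5) / 2/5 = 4/5
  c: [0/1, 3/10) 
  d: [3/10, 1/2) 
  a: [1/2, 3/5) 
  b: [3/5, 1/1) ← scaled code falls here ✓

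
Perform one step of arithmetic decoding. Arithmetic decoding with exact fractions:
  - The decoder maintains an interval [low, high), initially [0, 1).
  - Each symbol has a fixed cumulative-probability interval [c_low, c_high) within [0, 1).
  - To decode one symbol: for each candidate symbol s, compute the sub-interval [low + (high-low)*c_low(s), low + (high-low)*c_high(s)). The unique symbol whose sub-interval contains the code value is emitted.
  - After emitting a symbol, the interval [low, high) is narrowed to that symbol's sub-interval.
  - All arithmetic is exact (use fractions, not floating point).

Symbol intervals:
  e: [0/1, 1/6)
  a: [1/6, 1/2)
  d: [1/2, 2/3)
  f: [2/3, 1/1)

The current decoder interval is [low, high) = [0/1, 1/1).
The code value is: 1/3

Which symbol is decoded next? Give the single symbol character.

Interval width = high − low = 1/1 − 0/1 = 1/1
Scaled code = (code − low) / width = (1/3 − 0/1) / 1/1 = 1/3
  e: [0/1, 1/6) 
  a: [1/6, 1/2) ← scaled code falls here ✓
  d: [1/2, 2/3) 
  f: [2/3, 1/1) 

Answer: a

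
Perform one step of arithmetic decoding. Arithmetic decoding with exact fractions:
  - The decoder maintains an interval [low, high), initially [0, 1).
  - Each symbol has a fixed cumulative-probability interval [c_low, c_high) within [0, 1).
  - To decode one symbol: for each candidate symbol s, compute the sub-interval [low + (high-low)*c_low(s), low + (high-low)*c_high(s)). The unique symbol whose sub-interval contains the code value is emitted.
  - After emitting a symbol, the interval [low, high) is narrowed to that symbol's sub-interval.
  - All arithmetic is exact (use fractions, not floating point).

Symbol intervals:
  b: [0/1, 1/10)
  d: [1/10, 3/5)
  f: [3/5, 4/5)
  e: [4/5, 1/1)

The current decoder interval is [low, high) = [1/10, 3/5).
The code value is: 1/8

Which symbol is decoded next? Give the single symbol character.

Interval width = high − low = 3/5 − 1/10 = 1/2
Scaled code = (code − low) / width = (1/8 − 1/10) / 1/2 = 1/20
  b: [0/1, 1/10) ← scaled code falls here ✓
  d: [1/10, 3/5) 
  f: [3/5, 4/5) 
  e: [4/5, 1/1) 

Answer: b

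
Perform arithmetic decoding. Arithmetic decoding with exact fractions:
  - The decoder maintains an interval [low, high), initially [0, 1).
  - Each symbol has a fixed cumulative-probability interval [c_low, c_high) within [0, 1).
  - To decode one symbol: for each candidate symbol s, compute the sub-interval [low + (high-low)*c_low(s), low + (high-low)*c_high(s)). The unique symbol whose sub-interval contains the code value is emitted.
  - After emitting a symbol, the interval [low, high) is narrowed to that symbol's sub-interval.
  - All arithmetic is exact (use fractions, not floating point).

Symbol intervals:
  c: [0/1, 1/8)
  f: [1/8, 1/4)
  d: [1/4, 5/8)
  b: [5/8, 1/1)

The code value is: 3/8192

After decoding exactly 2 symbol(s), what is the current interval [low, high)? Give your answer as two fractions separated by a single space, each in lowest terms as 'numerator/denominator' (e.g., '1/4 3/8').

Step 1: interval [0/1, 1/1), width = 1/1 - 0/1 = 1/1
  'c': [0/1 + 1/1*0/1, 0/1 + 1/1*1/8) = [0/1, 1/8) <- contains code 3/8192
  'f': [0/1 + 1/1*1/8, 0/1 + 1/1*1/4) = [1/8, 1/4)
  'd': [0/1 + 1/1*1/4, 0/1 + 1/1*5/8) = [1/4, 5/8)
  'b': [0/1 + 1/1*5/8, 0/1 + 1/1*1/1) = [5/8, 1/1)
  emit 'c', narrow to [0/1, 1/8)
Step 2: interval [0/1, 1/8), width = 1/8 - 0/1 = 1/8
  'c': [0/1 + 1/8*0/1, 0/1 + 1/8*1/8) = [0/1, 1/64) <- contains code 3/8192
  'f': [0/1 + 1/8*1/8, 0/1 + 1/8*1/4) = [1/64, 1/32)
  'd': [0/1 + 1/8*1/4, 0/1 + 1/8*5/8) = [1/32, 5/64)
  'b': [0/1 + 1/8*5/8, 0/1 + 1/8*1/1) = [5/64, 1/8)
  emit 'c', narrow to [0/1, 1/64)

Answer: 0/1 1/64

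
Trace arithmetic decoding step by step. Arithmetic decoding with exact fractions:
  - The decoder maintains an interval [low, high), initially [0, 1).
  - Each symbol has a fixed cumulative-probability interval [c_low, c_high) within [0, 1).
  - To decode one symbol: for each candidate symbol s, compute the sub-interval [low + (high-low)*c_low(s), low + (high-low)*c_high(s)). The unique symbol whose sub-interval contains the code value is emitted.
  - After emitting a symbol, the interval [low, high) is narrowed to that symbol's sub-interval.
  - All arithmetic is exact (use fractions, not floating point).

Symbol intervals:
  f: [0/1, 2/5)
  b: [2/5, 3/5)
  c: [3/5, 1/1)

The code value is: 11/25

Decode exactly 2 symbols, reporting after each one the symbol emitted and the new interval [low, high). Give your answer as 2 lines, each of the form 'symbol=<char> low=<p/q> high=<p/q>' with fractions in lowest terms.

Answer: symbol=b low=2/5 high=3/5
symbol=f low=2/5 high=12/25

Derivation:
Step 1: interval [0/1, 1/1), width = 1/1 - 0/1 = 1/1
  'f': [0/1 + 1/1*0/1, 0/1 + 1/1*2/5) = [0/1, 2/5)
  'b': [0/1 + 1/1*2/5, 0/1 + 1/1*3/5) = [2/5, 3/5) <- contains code 11/25
  'c': [0/1 + 1/1*3/5, 0/1 + 1/1*1/1) = [3/5, 1/1)
  emit 'b', narrow to [2/5, 3/5)
Step 2: interval [2/5, 3/5), width = 3/5 - 2/5 = 1/5
  'f': [2/5 + 1/5*0/1, 2/5 + 1/5*2/5) = [2/5, 12/25) <- contains code 11/25
  'b': [2/5 + 1/5*2/5, 2/5 + 1/5*3/5) = [12/25, 13/25)
  'c': [2/5 + 1/5*3/5, 2/5 + 1/5*1/1) = [13/25, 3/5)
  emit 'f', narrow to [2/5, 12/25)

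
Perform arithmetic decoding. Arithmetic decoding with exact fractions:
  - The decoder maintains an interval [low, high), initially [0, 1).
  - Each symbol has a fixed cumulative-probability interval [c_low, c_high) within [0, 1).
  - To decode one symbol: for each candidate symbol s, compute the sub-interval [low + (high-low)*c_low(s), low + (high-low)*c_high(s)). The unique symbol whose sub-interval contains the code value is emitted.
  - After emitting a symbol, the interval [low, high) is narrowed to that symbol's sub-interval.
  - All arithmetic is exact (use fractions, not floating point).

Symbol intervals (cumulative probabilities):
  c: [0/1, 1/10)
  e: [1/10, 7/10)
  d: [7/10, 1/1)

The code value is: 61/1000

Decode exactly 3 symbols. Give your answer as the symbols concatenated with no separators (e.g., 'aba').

Step 1: interval [0/1, 1/1), width = 1/1 - 0/1 = 1/1
  'c': [0/1 + 1/1*0/1, 0/1 + 1/1*1/10) = [0/1, 1/10) <- contains code 61/1000
  'e': [0/1 + 1/1*1/10, 0/1 + 1/1*7/10) = [1/10, 7/10)
  'd': [0/1 + 1/1*7/10, 0/1 + 1/1*1/1) = [7/10, 1/1)
  emit 'c', narrow to [0/1, 1/10)
Step 2: interval [0/1, 1/10), width = 1/10 - 0/1 = 1/10
  'c': [0/1 + 1/10*0/1, 0/1 + 1/10*1/10) = [0/1, 1/100)
  'e': [0/1 + 1/10*1/10, 0/1 + 1/10*7/10) = [1/100, 7/100) <- contains code 61/1000
  'd': [0/1 + 1/10*7/10, 0/1 + 1/10*1/1) = [7/100, 1/10)
  emit 'e', narrow to [1/100, 7/100)
Step 3: interval [1/100, 7/100), width = 7/100 - 1/100 = 3/50
  'c': [1/100 + 3/50*0/1, 1/100 + 3/50*1/10) = [1/100, 2/125)
  'e': [1/100 + 3/50*1/10, 1/100 + 3/50*7/10) = [2/125, 13/250)
  'd': [1/100 + 3/50*7/10, 1/100 + 3/50*1/1) = [13/250, 7/100) <- contains code 61/1000
  emit 'd', narrow to [13/250, 7/100)

Answer: ced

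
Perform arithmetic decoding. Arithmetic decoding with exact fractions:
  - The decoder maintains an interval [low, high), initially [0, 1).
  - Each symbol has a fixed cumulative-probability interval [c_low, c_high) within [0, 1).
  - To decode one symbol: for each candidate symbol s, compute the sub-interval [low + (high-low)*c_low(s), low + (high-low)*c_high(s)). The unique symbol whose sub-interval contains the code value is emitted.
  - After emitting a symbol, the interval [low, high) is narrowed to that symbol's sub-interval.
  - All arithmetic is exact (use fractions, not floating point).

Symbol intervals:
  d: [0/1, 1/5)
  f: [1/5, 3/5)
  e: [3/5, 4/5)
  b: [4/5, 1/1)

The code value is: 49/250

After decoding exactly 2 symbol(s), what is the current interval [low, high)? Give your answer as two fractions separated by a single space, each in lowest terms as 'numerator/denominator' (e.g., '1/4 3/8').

Answer: 4/25 1/5

Derivation:
Step 1: interval [0/1, 1/1), width = 1/1 - 0/1 = 1/1
  'd': [0/1 + 1/1*0/1, 0/1 + 1/1*1/5) = [0/1, 1/5) <- contains code 49/250
  'f': [0/1 + 1/1*1/5, 0/1 + 1/1*3/5) = [1/5, 3/5)
  'e': [0/1 + 1/1*3/5, 0/1 + 1/1*4/5) = [3/5, 4/5)
  'b': [0/1 + 1/1*4/5, 0/1 + 1/1*1/1) = [4/5, 1/1)
  emit 'd', narrow to [0/1, 1/5)
Step 2: interval [0/1, 1/5), width = 1/5 - 0/1 = 1/5
  'd': [0/1 + 1/5*0/1, 0/1 + 1/5*1/5) = [0/1, 1/25)
  'f': [0/1 + 1/5*1/5, 0/1 + 1/5*3/5) = [1/25, 3/25)
  'e': [0/1 + 1/5*3/5, 0/1 + 1/5*4/5) = [3/25, 4/25)
  'b': [0/1 + 1/5*4/5, 0/1 + 1/5*1/1) = [4/25, 1/5) <- contains code 49/250
  emit 'b', narrow to [4/25, 1/5)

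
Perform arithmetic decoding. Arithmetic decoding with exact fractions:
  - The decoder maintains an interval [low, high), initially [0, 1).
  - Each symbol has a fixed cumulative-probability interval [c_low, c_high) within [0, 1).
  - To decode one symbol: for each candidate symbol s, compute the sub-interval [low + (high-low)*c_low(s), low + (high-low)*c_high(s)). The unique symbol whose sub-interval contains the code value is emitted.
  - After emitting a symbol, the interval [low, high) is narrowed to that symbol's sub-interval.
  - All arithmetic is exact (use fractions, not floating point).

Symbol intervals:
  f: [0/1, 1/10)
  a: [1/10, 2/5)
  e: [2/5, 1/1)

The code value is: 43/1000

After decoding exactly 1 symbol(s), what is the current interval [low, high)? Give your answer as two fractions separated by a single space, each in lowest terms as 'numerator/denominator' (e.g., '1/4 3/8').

Answer: 0/1 1/10

Derivation:
Step 1: interval [0/1, 1/1), width = 1/1 - 0/1 = 1/1
  'f': [0/1 + 1/1*0/1, 0/1 + 1/1*1/10) = [0/1, 1/10) <- contains code 43/1000
  'a': [0/1 + 1/1*1/10, 0/1 + 1/1*2/5) = [1/10, 2/5)
  'e': [0/1 + 1/1*2/5, 0/1 + 1/1*1/1) = [2/5, 1/1)
  emit 'f', narrow to [0/1, 1/10)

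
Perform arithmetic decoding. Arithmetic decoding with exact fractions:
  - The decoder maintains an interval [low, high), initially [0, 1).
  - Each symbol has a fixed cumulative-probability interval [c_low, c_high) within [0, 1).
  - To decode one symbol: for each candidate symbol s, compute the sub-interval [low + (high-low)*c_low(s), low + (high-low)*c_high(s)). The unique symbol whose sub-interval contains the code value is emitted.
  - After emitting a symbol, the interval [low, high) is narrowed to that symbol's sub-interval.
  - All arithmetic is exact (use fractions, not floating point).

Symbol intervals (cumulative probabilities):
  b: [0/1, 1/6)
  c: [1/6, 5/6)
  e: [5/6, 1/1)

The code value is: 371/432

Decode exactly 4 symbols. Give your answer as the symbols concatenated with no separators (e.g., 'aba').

Step 1: interval [0/1, 1/1), width = 1/1 - 0/1 = 1/1
  'b': [0/1 + 1/1*0/1, 0/1 + 1/1*1/6) = [0/1, 1/6)
  'c': [0/1 + 1/1*1/6, 0/1 + 1/1*5/6) = [1/6, 5/6)
  'e': [0/1 + 1/1*5/6, 0/1 + 1/1*1/1) = [5/6, 1/1) <- contains code 371/432
  emit 'e', narrow to [5/6, 1/1)
Step 2: interval [5/6, 1/1), width = 1/1 - 5/6 = 1/6
  'b': [5/6 + 1/6*0/1, 5/6 + 1/6*1/6) = [5/6, 31/36) <- contains code 371/432
  'c': [5/6 + 1/6*1/6, 5/6 + 1/6*5/6) = [31/36, 35/36)
  'e': [5/6 + 1/6*5/6, 5/6 + 1/6*1/1) = [35/36, 1/1)
  emit 'b', narrow to [5/6, 31/36)
Step 3: interval [5/6, 31/36), width = 31/36 - 5/6 = 1/36
  'b': [5/6 + 1/36*0/1, 5/6 + 1/36*1/6) = [5/6, 181/216)
  'c': [5/6 + 1/36*1/6, 5/6 + 1/36*5/6) = [181/216, 185/216)
  'e': [5/6 + 1/36*5/6, 5/6 + 1/36*1/1) = [185/216, 31/36) <- contains code 371/432
  emit 'e', narrow to [185/216, 31/36)
Step 4: interval [185/216, 31/36), width = 31/36 - 185/216 = 1/216
  'b': [185/216 + 1/216*0/1, 185/216 + 1/216*1/6) = [185/216, 1111/1296)
  'c': [185/216 + 1/216*1/6, 185/216 + 1/216*5/6) = [1111/1296, 1115/1296) <- contains code 371/432
  'e': [185/216 + 1/216*5/6, 185/216 + 1/216*1/1) = [1115/1296, 31/36)
  emit 'c', narrow to [1111/1296, 1115/1296)

Answer: ebec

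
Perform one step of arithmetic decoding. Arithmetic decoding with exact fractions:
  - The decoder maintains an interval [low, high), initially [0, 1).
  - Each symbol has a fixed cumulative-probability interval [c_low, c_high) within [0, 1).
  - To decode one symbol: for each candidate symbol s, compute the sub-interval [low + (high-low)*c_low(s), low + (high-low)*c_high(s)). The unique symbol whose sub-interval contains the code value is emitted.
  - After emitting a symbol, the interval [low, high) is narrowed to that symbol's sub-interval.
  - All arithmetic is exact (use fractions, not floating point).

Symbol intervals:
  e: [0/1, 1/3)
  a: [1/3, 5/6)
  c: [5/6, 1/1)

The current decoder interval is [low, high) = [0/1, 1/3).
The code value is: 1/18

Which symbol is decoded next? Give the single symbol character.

Interval width = high − low = 1/3 − 0/1 = 1/3
Scaled code = (code − low) / width = (1/18 − 0/1) / 1/3 = 1/6
  e: [0/1, 1/3) ← scaled code falls here ✓
  a: [1/3, 5/6) 
  c: [5/6, 1/1) 

Answer: e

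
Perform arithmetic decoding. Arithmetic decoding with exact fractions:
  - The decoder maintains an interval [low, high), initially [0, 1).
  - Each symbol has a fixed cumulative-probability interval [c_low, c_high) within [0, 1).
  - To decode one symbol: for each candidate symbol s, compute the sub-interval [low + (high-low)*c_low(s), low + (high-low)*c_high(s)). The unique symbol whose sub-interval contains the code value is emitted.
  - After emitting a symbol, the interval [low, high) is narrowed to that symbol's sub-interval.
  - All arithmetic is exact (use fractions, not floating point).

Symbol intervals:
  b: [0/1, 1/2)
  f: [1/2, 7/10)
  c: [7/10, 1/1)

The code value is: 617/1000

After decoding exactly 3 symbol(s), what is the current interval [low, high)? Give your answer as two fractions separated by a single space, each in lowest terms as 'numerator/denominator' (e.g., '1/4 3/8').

Answer: 3/5 31/50

Derivation:
Step 1: interval [0/1, 1/1), width = 1/1 - 0/1 = 1/1
  'b': [0/1 + 1/1*0/1, 0/1 + 1/1*1/2) = [0/1, 1/2)
  'f': [0/1 + 1/1*1/2, 0/1 + 1/1*7/10) = [1/2, 7/10) <- contains code 617/1000
  'c': [0/1 + 1/1*7/10, 0/1 + 1/1*1/1) = [7/10, 1/1)
  emit 'f', narrow to [1/2, 7/10)
Step 2: interval [1/2, 7/10), width = 7/10 - 1/2 = 1/5
  'b': [1/2 + 1/5*0/1, 1/2 + 1/5*1/2) = [1/2, 3/5)
  'f': [1/2 + 1/5*1/2, 1/2 + 1/5*7/10) = [3/5, 16/25) <- contains code 617/1000
  'c': [1/2 + 1/5*7/10, 1/2 + 1/5*1/1) = [16/25, 7/10)
  emit 'f', narrow to [3/5, 16/25)
Step 3: interval [3/5, 16/25), width = 16/25 - 3/5 = 1/25
  'b': [3/5 + 1/25*0/1, 3/5 + 1/25*1/2) = [3/5, 31/50) <- contains code 617/1000
  'f': [3/5 + 1/25*1/2, 3/5 + 1/25*7/10) = [31/50, 157/250)
  'c': [3/5 + 1/25*7/10, 3/5 + 1/25*1/1) = [157/250, 16/25)
  emit 'b', narrow to [3/5, 31/50)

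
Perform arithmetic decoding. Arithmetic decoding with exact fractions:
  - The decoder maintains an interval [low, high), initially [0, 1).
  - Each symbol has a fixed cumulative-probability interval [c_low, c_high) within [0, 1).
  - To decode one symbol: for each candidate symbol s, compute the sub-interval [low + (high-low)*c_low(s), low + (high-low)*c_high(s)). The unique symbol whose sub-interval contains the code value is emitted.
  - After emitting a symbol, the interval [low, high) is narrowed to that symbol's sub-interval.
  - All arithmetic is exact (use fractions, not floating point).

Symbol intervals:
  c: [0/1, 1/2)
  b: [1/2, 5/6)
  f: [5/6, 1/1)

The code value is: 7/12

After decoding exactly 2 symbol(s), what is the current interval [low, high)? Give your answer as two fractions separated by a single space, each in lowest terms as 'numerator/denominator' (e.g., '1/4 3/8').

Answer: 1/2 2/3

Derivation:
Step 1: interval [0/1, 1/1), width = 1/1 - 0/1 = 1/1
  'c': [0/1 + 1/1*0/1, 0/1 + 1/1*1/2) = [0/1, 1/2)
  'b': [0/1 + 1/1*1/2, 0/1 + 1/1*5/6) = [1/2, 5/6) <- contains code 7/12
  'f': [0/1 + 1/1*5/6, 0/1 + 1/1*1/1) = [5/6, 1/1)
  emit 'b', narrow to [1/2, 5/6)
Step 2: interval [1/2, 5/6), width = 5/6 - 1/2 = 1/3
  'c': [1/2 + 1/3*0/1, 1/2 + 1/3*1/2) = [1/2, 2/3) <- contains code 7/12
  'b': [1/2 + 1/3*1/2, 1/2 + 1/3*5/6) = [2/3, 7/9)
  'f': [1/2 + 1/3*5/6, 1/2 + 1/3*1/1) = [7/9, 5/6)
  emit 'c', narrow to [1/2, 2/3)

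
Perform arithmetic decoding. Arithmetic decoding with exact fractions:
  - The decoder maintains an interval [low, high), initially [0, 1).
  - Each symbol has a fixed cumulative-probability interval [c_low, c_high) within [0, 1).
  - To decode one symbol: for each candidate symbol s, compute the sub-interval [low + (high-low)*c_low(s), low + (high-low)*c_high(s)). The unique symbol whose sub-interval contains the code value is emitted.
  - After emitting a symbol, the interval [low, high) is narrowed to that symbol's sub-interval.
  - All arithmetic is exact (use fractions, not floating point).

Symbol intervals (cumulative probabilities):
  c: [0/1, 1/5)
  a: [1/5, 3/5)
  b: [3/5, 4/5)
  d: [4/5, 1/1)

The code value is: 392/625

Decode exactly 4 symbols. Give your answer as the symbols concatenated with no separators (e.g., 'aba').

Answer: bcba

Derivation:
Step 1: interval [0/1, 1/1), width = 1/1 - 0/1 = 1/1
  'c': [0/1 + 1/1*0/1, 0/1 + 1/1*1/5) = [0/1, 1/5)
  'a': [0/1 + 1/1*1/5, 0/1 + 1/1*3/5) = [1/5, 3/5)
  'b': [0/1 + 1/1*3/5, 0/1 + 1/1*4/5) = [3/5, 4/5) <- contains code 392/625
  'd': [0/1 + 1/1*4/5, 0/1 + 1/1*1/1) = [4/5, 1/1)
  emit 'b', narrow to [3/5, 4/5)
Step 2: interval [3/5, 4/5), width = 4/5 - 3/5 = 1/5
  'c': [3/5 + 1/5*0/1, 3/5 + 1/5*1/5) = [3/5, 16/25) <- contains code 392/625
  'a': [3/5 + 1/5*1/5, 3/5 + 1/5*3/5) = [16/25, 18/25)
  'b': [3/5 + 1/5*3/5, 3/5 + 1/5*4/5) = [18/25, 19/25)
  'd': [3/5 + 1/5*4/5, 3/5 + 1/5*1/1) = [19/25, 4/5)
  emit 'c', narrow to [3/5, 16/25)
Step 3: interval [3/5, 16/25), width = 16/25 - 3/5 = 1/25
  'c': [3/5 + 1/25*0/1, 3/5 + 1/25*1/5) = [3/5, 76/125)
  'a': [3/5 + 1/25*1/5, 3/5 + 1/25*3/5) = [76/125, 78/125)
  'b': [3/5 + 1/25*3/5, 3/5 + 1/25*4/5) = [78/125, 79/125) <- contains code 392/625
  'd': [3/5 + 1/25*4/5, 3/5 + 1/25*1/1) = [79/125, 16/25)
  emit 'b', narrow to [78/125, 79/125)
Step 4: interval [78/125, 79/125), width = 79/125 - 78/125 = 1/125
  'c': [78/125 + 1/125*0/1, 78/125 + 1/125*1/5) = [78/125, 391/625)
  'a': [78/125 + 1/125*1/5, 78/125 + 1/125*3/5) = [391/625, 393/625) <- contains code 392/625
  'b': [78/125 + 1/125*3/5, 78/125 + 1/125*4/5) = [393/625, 394/625)
  'd': [78/125 + 1/125*4/5, 78/125 + 1/125*1/1) = [394/625, 79/125)
  emit 'a', narrow to [391/625, 393/625)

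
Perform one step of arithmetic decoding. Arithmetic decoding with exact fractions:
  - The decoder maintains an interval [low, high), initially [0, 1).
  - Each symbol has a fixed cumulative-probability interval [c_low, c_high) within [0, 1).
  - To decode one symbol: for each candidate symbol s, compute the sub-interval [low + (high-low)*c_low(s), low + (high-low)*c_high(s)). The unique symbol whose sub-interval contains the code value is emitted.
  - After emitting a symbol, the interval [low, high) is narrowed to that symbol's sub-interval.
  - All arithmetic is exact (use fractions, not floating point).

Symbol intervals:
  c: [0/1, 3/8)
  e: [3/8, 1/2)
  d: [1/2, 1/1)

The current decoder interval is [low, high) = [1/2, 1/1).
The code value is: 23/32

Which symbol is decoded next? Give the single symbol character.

Answer: e

Derivation:
Interval width = high − low = 1/1 − 1/2 = 1/2
Scaled code = (code − low) / width = (23/32 − 1/2) / 1/2 = 7/16
  c: [0/1, 3/8) 
  e: [3/8, 1/2) ← scaled code falls here ✓
  d: [1/2, 1/1) 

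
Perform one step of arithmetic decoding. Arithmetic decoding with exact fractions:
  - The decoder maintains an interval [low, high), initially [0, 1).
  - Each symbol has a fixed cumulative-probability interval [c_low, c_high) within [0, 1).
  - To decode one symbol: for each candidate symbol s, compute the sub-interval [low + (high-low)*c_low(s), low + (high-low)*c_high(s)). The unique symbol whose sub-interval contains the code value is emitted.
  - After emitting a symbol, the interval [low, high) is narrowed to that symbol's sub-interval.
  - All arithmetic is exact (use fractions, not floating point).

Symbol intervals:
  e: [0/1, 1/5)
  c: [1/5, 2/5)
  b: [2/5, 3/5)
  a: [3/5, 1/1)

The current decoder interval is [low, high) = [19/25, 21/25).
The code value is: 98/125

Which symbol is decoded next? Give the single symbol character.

Answer: c

Derivation:
Interval width = high − low = 21/25 − 19/25 = 2/25
Scaled code = (code − low) / width = (98/125 − 19/25) / 2/25 = 3/10
  e: [0/1, 1/5) 
  c: [1/5, 2/5) ← scaled code falls here ✓
  b: [2/5, 3/5) 
  a: [3/5, 1/1) 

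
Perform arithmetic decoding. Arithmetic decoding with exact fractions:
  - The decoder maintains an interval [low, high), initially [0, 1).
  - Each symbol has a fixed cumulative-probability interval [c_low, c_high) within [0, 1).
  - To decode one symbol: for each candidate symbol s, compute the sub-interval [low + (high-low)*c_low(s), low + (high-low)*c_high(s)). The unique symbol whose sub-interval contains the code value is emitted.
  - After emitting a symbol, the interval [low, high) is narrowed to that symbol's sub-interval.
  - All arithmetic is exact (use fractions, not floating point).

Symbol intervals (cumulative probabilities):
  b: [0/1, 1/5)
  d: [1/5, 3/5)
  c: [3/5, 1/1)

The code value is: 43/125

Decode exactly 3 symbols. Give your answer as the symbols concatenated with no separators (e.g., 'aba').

Answer: ddd

Derivation:
Step 1: interval [0/1, 1/1), width = 1/1 - 0/1 = 1/1
  'b': [0/1 + 1/1*0/1, 0/1 + 1/1*1/5) = [0/1, 1/5)
  'd': [0/1 + 1/1*1/5, 0/1 + 1/1*3/5) = [1/5, 3/5) <- contains code 43/125
  'c': [0/1 + 1/1*3/5, 0/1 + 1/1*1/1) = [3/5, 1/1)
  emit 'd', narrow to [1/5, 3/5)
Step 2: interval [1/5, 3/5), width = 3/5 - 1/5 = 2/5
  'b': [1/5 + 2/5*0/1, 1/5 + 2/5*1/5) = [1/5, 7/25)
  'd': [1/5 + 2/5*1/5, 1/5 + 2/5*3/5) = [7/25, 11/25) <- contains code 43/125
  'c': [1/5 + 2/5*3/5, 1/5 + 2/5*1/1) = [11/25, 3/5)
  emit 'd', narrow to [7/25, 11/25)
Step 3: interval [7/25, 11/25), width = 11/25 - 7/25 = 4/25
  'b': [7/25 + 4/25*0/1, 7/25 + 4/25*1/5) = [7/25, 39/125)
  'd': [7/25 + 4/25*1/5, 7/25 + 4/25*3/5) = [39/125, 47/125) <- contains code 43/125
  'c': [7/25 + 4/25*3/5, 7/25 + 4/25*1/1) = [47/125, 11/25)
  emit 'd', narrow to [39/125, 47/125)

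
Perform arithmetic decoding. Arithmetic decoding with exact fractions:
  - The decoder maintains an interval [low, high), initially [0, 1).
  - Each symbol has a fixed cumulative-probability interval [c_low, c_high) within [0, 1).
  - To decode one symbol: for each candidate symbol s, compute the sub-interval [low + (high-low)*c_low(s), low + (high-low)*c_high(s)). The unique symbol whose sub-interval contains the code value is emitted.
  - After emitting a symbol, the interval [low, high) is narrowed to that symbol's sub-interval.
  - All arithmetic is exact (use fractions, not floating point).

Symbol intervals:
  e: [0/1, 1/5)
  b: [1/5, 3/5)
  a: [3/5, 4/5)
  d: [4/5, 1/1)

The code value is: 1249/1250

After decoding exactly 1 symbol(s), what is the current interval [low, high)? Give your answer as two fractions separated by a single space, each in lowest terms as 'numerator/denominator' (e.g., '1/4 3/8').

Step 1: interval [0/1, 1/1), width = 1/1 - 0/1 = 1/1
  'e': [0/1 + 1/1*0/1, 0/1 + 1/1*1/5) = [0/1, 1/5)
  'b': [0/1 + 1/1*1/5, 0/1 + 1/1*3/5) = [1/5, 3/5)
  'a': [0/1 + 1/1*3/5, 0/1 + 1/1*4/5) = [3/5, 4/5)
  'd': [0/1 + 1/1*4/5, 0/1 + 1/1*1/1) = [4/5, 1/1) <- contains code 1249/1250
  emit 'd', narrow to [4/5, 1/1)

Answer: 4/5 1/1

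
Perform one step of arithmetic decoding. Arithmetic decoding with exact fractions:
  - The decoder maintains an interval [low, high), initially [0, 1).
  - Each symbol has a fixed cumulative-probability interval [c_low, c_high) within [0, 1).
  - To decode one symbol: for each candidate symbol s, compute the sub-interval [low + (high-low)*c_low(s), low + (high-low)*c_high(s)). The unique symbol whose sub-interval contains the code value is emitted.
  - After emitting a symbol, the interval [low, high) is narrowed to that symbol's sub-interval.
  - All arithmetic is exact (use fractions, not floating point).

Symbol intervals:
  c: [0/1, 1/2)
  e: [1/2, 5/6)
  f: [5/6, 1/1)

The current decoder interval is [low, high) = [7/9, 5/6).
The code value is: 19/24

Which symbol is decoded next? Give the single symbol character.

Answer: c

Derivation:
Interval width = high − low = 5/6 − 7/9 = 1/18
Scaled code = (code − low) / width = (19/24 − 7/9) / 1/18 = 1/4
  c: [0/1, 1/2) ← scaled code falls here ✓
  e: [1/2, 5/6) 
  f: [5/6, 1/1) 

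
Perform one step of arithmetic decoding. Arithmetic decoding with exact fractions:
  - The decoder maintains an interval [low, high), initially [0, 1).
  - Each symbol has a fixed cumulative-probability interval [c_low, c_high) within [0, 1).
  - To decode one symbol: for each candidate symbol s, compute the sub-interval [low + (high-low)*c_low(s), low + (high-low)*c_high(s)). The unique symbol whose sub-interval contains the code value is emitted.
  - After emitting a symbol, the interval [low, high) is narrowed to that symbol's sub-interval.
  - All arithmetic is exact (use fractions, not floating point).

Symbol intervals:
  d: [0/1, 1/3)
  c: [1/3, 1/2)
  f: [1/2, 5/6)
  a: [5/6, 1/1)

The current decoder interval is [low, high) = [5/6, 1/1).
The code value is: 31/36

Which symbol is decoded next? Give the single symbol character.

Interval width = high − low = 1/1 − 5/6 = 1/6
Scaled code = (code − low) / width = (31/36 − 5/6) / 1/6 = 1/6
  d: [0/1, 1/3) ← scaled code falls here ✓
  c: [1/3, 1/2) 
  f: [1/2, 5/6) 
  a: [5/6, 1/1) 

Answer: d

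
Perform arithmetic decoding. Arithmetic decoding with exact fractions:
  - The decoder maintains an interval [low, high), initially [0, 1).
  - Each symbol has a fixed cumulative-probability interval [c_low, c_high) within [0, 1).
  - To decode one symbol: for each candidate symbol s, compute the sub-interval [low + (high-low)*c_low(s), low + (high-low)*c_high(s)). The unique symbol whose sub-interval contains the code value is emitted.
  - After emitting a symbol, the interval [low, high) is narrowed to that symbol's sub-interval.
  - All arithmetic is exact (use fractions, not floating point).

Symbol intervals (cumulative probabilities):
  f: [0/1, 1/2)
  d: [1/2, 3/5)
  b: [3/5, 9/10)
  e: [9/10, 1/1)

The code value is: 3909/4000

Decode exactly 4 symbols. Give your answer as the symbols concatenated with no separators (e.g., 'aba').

Step 1: interval [0/1, 1/1), width = 1/1 - 0/1 = 1/1
  'f': [0/1 + 1/1*0/1, 0/1 + 1/1*1/2) = [0/1, 1/2)
  'd': [0/1 + 1/1*1/2, 0/1 + 1/1*3/5) = [1/2, 3/5)
  'b': [0/1 + 1/1*3/5, 0/1 + 1/1*9/10) = [3/5, 9/10)
  'e': [0/1 + 1/1*9/10, 0/1 + 1/1*1/1) = [9/10, 1/1) <- contains code 3909/4000
  emit 'e', narrow to [9/10, 1/1)
Step 2: interval [9/10, 1/1), width = 1/1 - 9/10 = 1/10
  'f': [9/10 + 1/10*0/1, 9/10 + 1/10*1/2) = [9/10, 19/20)
  'd': [9/10 + 1/10*1/2, 9/10 + 1/10*3/5) = [19/20, 24/25)
  'b': [9/10 + 1/10*3/5, 9/10 + 1/10*9/10) = [24/25, 99/100) <- contains code 3909/4000
  'e': [9/10 + 1/10*9/10, 9/10 + 1/10*1/1) = [99/100, 1/1)
  emit 'b', narrow to [24/25, 99/100)
Step 3: interval [24/25, 99/100), width = 99/100 - 24/25 = 3/100
  'f': [24/25 + 3/100*0/1, 24/25 + 3/100*1/2) = [24/25, 39/40)
  'd': [24/25 + 3/100*1/2, 24/25 + 3/100*3/5) = [39/40, 489/500) <- contains code 3909/4000
  'b': [24/25 + 3/100*3/5, 24/25 + 3/100*9/10) = [489/500, 987/1000)
  'e': [24/25 + 3/100*9/10, 24/25 + 3/100*1/1) = [987/1000, 99/100)
  emit 'd', narrow to [39/40, 489/500)
Step 4: interval [39/40, 489/500), width = 489/500 - 39/40 = 3/1000
  'f': [39/40 + 3/1000*0/1, 39/40 + 3/1000*1/2) = [39/40, 1953/2000)
  'd': [39/40 + 3/1000*1/2, 39/40 + 3/1000*3/5) = [1953/2000, 1221/1250)
  'b': [39/40 + 3/1000*3/5, 39/40 + 3/1000*9/10) = [1221/1250, 9777/10000) <- contains code 3909/4000
  'e': [39/40 + 3/1000*9/10, 39/40 + 3/1000*1/1) = [9777/10000, 489/500)
  emit 'b', narrow to [1221/1250, 9777/10000)

Answer: ebdb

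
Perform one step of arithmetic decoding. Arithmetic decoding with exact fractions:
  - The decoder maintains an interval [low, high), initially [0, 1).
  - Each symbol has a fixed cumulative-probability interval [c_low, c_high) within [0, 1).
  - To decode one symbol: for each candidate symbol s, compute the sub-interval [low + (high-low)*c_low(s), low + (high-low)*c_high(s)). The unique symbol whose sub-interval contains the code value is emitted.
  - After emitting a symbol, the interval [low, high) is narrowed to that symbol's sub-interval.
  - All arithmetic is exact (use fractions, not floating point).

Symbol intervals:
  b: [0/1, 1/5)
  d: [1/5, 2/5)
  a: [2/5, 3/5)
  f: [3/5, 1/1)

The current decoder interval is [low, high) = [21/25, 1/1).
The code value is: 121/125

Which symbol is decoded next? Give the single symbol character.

Answer: f

Derivation:
Interval width = high − low = 1/1 − 21/25 = 4/25
Scaled code = (code − low) / width = (121/125 − 21/25) / 4/25 = 4/5
  b: [0/1, 1/5) 
  d: [1/5, 2/5) 
  a: [2/5, 3/5) 
  f: [3/5, 1/1) ← scaled code falls here ✓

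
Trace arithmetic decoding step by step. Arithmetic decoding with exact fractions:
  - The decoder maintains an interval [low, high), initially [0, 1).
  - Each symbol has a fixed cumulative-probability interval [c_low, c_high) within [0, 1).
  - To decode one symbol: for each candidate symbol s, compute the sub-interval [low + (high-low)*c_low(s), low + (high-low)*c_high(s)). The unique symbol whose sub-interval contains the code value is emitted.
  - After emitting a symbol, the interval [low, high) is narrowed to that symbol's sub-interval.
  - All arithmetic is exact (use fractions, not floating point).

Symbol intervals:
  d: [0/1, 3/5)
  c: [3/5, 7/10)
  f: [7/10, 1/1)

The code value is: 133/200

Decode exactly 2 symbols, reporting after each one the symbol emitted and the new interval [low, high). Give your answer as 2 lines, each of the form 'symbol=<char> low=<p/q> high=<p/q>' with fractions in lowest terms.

Step 1: interval [0/1, 1/1), width = 1/1 - 0/1 = 1/1
  'd': [0/1 + 1/1*0/1, 0/1 + 1/1*3/5) = [0/1, 3/5)
  'c': [0/1 + 1/1*3/5, 0/1 + 1/1*7/10) = [3/5, 7/10) <- contains code 133/200
  'f': [0/1 + 1/1*7/10, 0/1 + 1/1*1/1) = [7/10, 1/1)
  emit 'c', narrow to [3/5, 7/10)
Step 2: interval [3/5, 7/10), width = 7/10 - 3/5 = 1/10
  'd': [3/5 + 1/10*0/1, 3/5 + 1/10*3/5) = [3/5, 33/50)
  'c': [3/5 + 1/10*3/5, 3/5 + 1/10*7/10) = [33/50, 67/100) <- contains code 133/200
  'f': [3/5 + 1/10*7/10, 3/5 + 1/10*1/1) = [67/100, 7/10)
  emit 'c', narrow to [33/50, 67/100)

Answer: symbol=c low=3/5 high=7/10
symbol=c low=33/50 high=67/100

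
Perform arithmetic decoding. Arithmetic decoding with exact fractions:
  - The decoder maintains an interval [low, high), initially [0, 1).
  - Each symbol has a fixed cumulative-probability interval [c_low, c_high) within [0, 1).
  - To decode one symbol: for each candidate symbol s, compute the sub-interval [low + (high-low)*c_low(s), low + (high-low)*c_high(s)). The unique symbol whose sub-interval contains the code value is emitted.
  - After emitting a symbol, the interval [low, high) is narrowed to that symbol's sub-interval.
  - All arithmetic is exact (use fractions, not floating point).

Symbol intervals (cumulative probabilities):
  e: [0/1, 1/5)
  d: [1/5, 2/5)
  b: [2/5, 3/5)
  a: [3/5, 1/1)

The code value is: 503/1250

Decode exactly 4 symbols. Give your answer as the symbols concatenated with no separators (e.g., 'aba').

Step 1: interval [0/1, 1/1), width = 1/1 - 0/1 = 1/1
  'e': [0/1 + 1/1*0/1, 0/1 + 1/1*1/5) = [0/1, 1/5)
  'd': [0/1 + 1/1*1/5, 0/1 + 1/1*2/5) = [1/5, 2/5)
  'b': [0/1 + 1/1*2/5, 0/1 + 1/1*3/5) = [2/5, 3/5) <- contains code 503/1250
  'a': [0/1 + 1/1*3/5, 0/1 + 1/1*1/1) = [3/5, 1/1)
  emit 'b', narrow to [2/5, 3/5)
Step 2: interval [2/5, 3/5), width = 3/5 - 2/5 = 1/5
  'e': [2/5 + 1/5*0/1, 2/5 + 1/5*1/5) = [2/5, 11/25) <- contains code 503/1250
  'd': [2/5 + 1/5*1/5, 2/5 + 1/5*2/5) = [11/25, 12/25)
  'b': [2/5 + 1/5*2/5, 2/5 + 1/5*3/5) = [12/25, 13/25)
  'a': [2/5 + 1/5*3/5, 2/5 + 1/5*1/1) = [13/25, 3/5)
  emit 'e', narrow to [2/5, 11/25)
Step 3: interval [2/5, 11/25), width = 11/25 - 2/5 = 1/25
  'e': [2/5 + 1/25*0/1, 2/5 + 1/25*1/5) = [2/5, 51/125) <- contains code 503/1250
  'd': [2/5 + 1/25*1/5, 2/5 + 1/25*2/5) = [51/125, 52/125)
  'b': [2/5 + 1/25*2/5, 2/5 + 1/25*3/5) = [52/125, 53/125)
  'a': [2/5 + 1/25*3/5, 2/5 + 1/25*1/1) = [53/125, 11/25)
  emit 'e', narrow to [2/5, 51/125)
Step 4: interval [2/5, 51/125), width = 51/125 - 2/5 = 1/125
  'e': [2/5 + 1/125*0/1, 2/5 + 1/125*1/5) = [2/5, 251/625)
  'd': [2/5 + 1/125*1/5, 2/5 + 1/125*2/5) = [251/625, 252/625) <- contains code 503/1250
  'b': [2/5 + 1/125*2/5, 2/5 + 1/125*3/5) = [252/625, 253/625)
  'a': [2/5 + 1/125*3/5, 2/5 + 1/125*1/1) = [253/625, 51/125)
  emit 'd', narrow to [251/625, 252/625)

Answer: beed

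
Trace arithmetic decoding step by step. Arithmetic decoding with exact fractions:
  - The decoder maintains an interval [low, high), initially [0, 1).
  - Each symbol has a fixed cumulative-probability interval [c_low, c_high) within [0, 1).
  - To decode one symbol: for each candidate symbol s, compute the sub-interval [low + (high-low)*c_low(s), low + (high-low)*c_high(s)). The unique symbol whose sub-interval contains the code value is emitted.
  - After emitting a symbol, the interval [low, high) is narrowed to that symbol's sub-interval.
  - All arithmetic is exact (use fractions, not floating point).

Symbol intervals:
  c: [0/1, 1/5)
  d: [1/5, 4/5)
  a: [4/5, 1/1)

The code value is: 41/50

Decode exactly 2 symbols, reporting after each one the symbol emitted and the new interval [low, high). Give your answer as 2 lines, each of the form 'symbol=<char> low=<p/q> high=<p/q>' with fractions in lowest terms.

Step 1: interval [0/1, 1/1), width = 1/1 - 0/1 = 1/1
  'c': [0/1 + 1/1*0/1, 0/1 + 1/1*1/5) = [0/1, 1/5)
  'd': [0/1 + 1/1*1/5, 0/1 + 1/1*4/5) = [1/5, 4/5)
  'a': [0/1 + 1/1*4/5, 0/1 + 1/1*1/1) = [4/5, 1/1) <- contains code 41/50
  emit 'a', narrow to [4/5, 1/1)
Step 2: interval [4/5, 1/1), width = 1/1 - 4/5 = 1/5
  'c': [4/5 + 1/5*0/1, 4/5 + 1/5*1/5) = [4/5, 21/25) <- contains code 41/50
  'd': [4/5 + 1/5*1/5, 4/5 + 1/5*4/5) = [21/25, 24/25)
  'a': [4/5 + 1/5*4/5, 4/5 + 1/5*1/1) = [24/25, 1/1)
  emit 'c', narrow to [4/5, 21/25)

Answer: symbol=a low=4/5 high=1/1
symbol=c low=4/5 high=21/25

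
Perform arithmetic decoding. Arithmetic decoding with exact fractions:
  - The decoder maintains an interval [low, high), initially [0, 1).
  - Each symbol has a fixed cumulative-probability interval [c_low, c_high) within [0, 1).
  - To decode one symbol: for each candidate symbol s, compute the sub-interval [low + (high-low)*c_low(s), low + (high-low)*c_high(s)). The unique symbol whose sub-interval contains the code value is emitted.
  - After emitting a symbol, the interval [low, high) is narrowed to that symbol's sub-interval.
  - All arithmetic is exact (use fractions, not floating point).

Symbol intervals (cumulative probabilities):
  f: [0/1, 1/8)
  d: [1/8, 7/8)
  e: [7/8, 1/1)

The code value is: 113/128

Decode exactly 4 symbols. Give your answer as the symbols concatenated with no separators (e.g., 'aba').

Answer: efdd

Derivation:
Step 1: interval [0/1, 1/1), width = 1/1 - 0/1 = 1/1
  'f': [0/1 + 1/1*0/1, 0/1 + 1/1*1/8) = [0/1, 1/8)
  'd': [0/1 + 1/1*1/8, 0/1 + 1/1*7/8) = [1/8, 7/8)
  'e': [0/1 + 1/1*7/8, 0/1 + 1/1*1/1) = [7/8, 1/1) <- contains code 113/128
  emit 'e', narrow to [7/8, 1/1)
Step 2: interval [7/8, 1/1), width = 1/1 - 7/8 = 1/8
  'f': [7/8 + 1/8*0/1, 7/8 + 1/8*1/8) = [7/8, 57/64) <- contains code 113/128
  'd': [7/8 + 1/8*1/8, 7/8 + 1/8*7/8) = [57/64, 63/64)
  'e': [7/8 + 1/8*7/8, 7/8 + 1/8*1/1) = [63/64, 1/1)
  emit 'f', narrow to [7/8, 57/64)
Step 3: interval [7/8, 57/64), width = 57/64 - 7/8 = 1/64
  'f': [7/8 + 1/64*0/1, 7/8 + 1/64*1/8) = [7/8, 449/512)
  'd': [7/8 + 1/64*1/8, 7/8 + 1/64*7/8) = [449/512, 455/512) <- contains code 113/128
  'e': [7/8 + 1/64*7/8, 7/8 + 1/64*1/1) = [455/512, 57/64)
  emit 'd', narrow to [449/512, 455/512)
Step 4: interval [449/512, 455/512), width = 455/512 - 449/512 = 3/256
  'f': [449/512 + 3/256*0/1, 449/512 + 3/256*1/8) = [449/512, 1799/2048)
  'd': [449/512 + 3/256*1/8, 449/512 + 3/256*7/8) = [1799/2048, 1817/2048) <- contains code 113/128
  'e': [449/512 + 3/256*7/8, 449/512 + 3/256*1/1) = [1817/2048, 455/512)
  emit 'd', narrow to [1799/2048, 1817/2048)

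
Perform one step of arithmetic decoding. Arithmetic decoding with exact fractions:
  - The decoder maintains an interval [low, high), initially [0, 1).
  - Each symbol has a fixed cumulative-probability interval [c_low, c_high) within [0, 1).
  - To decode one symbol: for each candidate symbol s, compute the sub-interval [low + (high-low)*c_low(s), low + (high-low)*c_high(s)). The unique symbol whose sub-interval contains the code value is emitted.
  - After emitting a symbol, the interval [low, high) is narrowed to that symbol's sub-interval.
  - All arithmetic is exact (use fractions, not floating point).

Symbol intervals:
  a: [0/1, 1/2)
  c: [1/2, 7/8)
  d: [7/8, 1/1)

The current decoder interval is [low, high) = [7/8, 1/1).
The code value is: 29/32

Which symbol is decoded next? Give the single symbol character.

Interval width = high − low = 1/1 − 7/8 = 1/8
Scaled code = (code − low) / width = (29/32 − 7/8) / 1/8 = 1/4
  a: [0/1, 1/2) ← scaled code falls here ✓
  c: [1/2, 7/8) 
  d: [7/8, 1/1) 

Answer: a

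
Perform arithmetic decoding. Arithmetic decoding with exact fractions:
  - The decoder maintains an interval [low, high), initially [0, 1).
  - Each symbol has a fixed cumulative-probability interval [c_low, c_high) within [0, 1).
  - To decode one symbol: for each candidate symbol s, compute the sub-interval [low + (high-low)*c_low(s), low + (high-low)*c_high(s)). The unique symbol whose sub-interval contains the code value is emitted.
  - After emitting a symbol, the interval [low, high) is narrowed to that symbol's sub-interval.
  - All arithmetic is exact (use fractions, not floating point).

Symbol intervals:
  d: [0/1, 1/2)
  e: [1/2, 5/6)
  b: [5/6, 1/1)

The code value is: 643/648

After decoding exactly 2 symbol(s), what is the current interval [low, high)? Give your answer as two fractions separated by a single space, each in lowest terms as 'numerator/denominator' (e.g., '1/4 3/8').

Step 1: interval [0/1, 1/1), width = 1/1 - 0/1 = 1/1
  'd': [0/1 + 1/1*0/1, 0/1 + 1/1*1/2) = [0/1, 1/2)
  'e': [0/1 + 1/1*1/2, 0/1 + 1/1*5/6) = [1/2, 5/6)
  'b': [0/1 + 1/1*5/6, 0/1 + 1/1*1/1) = [5/6, 1/1) <- contains code 643/648
  emit 'b', narrow to [5/6, 1/1)
Step 2: interval [5/6, 1/1), width = 1/1 - 5/6 = 1/6
  'd': [5/6 + 1/6*0/1, 5/6 + 1/6*1/2) = [5/6, 11/12)
  'e': [5/6 + 1/6*1/2, 5/6 + 1/6*5/6) = [11/12, 35/36)
  'b': [5/6 + 1/6*5/6, 5/6 + 1/6*1/1) = [35/36, 1/1) <- contains code 643/648
  emit 'b', narrow to [35/36, 1/1)

Answer: 35/36 1/1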